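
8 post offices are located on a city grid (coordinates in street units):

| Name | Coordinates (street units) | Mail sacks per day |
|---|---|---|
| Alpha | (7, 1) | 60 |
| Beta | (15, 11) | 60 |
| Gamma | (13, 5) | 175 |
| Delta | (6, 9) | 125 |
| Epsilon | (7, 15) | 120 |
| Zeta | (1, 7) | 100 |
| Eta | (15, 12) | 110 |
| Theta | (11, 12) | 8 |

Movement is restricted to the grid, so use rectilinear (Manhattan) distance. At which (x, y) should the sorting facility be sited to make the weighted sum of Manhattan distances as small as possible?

(7, 9)

Manhattan distance separates: Σwᵢ(|x−xᵢ|+|y−yᵢ|) = Σwᵢ|x−xᵢ| + Σwᵢ|y−yᵢ|, so x and y are optimised independently as 1-D weighted medians.
Total weight W = 758; half = 379.
x-coordinate, sorted with cumulative weight:
  x=1 (Zeta, w=100) cum 100
  x=6 (Delta, w=125) cum 225
  x=7 (Alpha, w=60) cum 285
  x=7 (Epsilon, w=120) cum 405  ← median
  x=11 (Theta, w=8) cum 413
  x=13 (Gamma, w=175) cum 588
  x=15 (Beta, w=60) cum 648
  x=15 (Eta, w=110) cum 758
⇒ x* = 7
y-coordinate, sorted with cumulative weight:
  y=1 (Alpha, w=60) cum 60
  y=5 (Gamma, w=175) cum 235
  y=7 (Zeta, w=100) cum 335
  y=9 (Delta, w=125) cum 460  ← median
  y=11 (Beta, w=60) cum 520
  y=12 (Eta, w=110) cum 630
  y=12 (Theta, w=8) cum 638
  y=15 (Epsilon, w=120) cum 758
⇒ y* = 9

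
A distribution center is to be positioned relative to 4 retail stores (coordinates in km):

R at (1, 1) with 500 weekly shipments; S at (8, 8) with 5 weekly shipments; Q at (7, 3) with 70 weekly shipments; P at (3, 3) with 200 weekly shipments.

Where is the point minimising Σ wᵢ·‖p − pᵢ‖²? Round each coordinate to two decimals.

The minimiser of Σwᵢ‖p−pᵢ‖² is the weighted centroid p* = (Σwᵢpᵢ)/(Σwᵢ).
Σwᵢ = 775.
Σwᵢxᵢ = 500·1 + 5·8 + 70·7 + 200·3 = 1630.
Σwᵢyᵢ = 500·1 + 5·8 + 70·3 + 200·3 = 1350.
x* = 1630/775 = 2.10, y* = 1350/775 = 1.74.

(2.10, 1.74)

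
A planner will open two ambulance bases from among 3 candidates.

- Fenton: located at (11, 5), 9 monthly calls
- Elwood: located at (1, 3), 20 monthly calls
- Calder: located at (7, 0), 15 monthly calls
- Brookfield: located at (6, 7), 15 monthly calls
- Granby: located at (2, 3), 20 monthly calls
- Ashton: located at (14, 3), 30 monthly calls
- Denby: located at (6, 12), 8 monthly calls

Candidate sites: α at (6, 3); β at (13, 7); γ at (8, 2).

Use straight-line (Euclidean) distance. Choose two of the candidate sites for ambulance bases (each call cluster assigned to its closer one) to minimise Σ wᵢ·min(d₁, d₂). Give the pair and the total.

Evaluate every pair (each demand assigned to the nearer of the two):
  {α, β}: total = 505.4
  {α, γ}: total = 566.2
  {β, γ}: total = 595.4
Best pair: {α, β} with total 505.4.

{α, β}, total 505.4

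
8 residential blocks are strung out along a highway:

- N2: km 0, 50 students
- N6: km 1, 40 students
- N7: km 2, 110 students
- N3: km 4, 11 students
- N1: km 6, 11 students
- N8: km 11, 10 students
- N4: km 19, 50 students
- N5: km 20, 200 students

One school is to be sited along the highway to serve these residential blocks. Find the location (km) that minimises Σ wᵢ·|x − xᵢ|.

For a sum of weighted absolute distances on a line, the optimum is the weighted median (not the mean). Total weight W = 482; half-weight = 241.
Sort by position and accumulate weight:
  km 0 (N2, w=50) → cum 50
  km 1 (N6, w=40) → cum 90
  km 2 (N7, w=110) → cum 200
  km 4 (N3, w=11) → cum 211
  km 6 (N1, w=11) → cum 222
  km 11 (N8, w=10) → cum 232
  km 19 (N4, w=50) → cum 282  ≥ 241 → median here
  km 20 (N5, w=200) → cum 482
Optimal location: km 19.

x = 19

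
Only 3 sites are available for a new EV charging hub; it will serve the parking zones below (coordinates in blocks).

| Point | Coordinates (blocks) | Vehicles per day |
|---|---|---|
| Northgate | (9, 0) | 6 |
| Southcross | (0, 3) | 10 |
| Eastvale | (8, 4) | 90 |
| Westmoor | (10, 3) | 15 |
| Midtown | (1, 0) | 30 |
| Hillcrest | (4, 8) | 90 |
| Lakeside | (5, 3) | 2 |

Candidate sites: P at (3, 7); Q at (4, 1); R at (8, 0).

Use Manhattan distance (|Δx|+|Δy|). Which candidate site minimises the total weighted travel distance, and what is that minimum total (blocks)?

P, total 1495 blocks

Total weighted distance at each candidate:
  P (3, 7): total = 1495
  Q (4, 1): total = 1602
  R (8, 0): total = 1853
Minimum is at P with total 1495 blocks.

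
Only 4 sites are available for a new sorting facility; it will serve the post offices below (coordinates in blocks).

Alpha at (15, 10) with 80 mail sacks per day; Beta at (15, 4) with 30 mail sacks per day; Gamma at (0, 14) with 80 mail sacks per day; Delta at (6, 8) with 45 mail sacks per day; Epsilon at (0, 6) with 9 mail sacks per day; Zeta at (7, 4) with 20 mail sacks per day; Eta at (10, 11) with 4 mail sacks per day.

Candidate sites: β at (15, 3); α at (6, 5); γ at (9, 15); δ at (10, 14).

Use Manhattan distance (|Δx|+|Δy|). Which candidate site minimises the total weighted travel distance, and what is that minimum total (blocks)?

Total weighted distance at each candidate:
  β (15, 3): total = 3694
  α (6, 5): total = 2898
  γ (9, 15): total = 3082
  δ (10, 14): total = 2854
Minimum is at δ with total 2854 blocks.

δ, total 2854 blocks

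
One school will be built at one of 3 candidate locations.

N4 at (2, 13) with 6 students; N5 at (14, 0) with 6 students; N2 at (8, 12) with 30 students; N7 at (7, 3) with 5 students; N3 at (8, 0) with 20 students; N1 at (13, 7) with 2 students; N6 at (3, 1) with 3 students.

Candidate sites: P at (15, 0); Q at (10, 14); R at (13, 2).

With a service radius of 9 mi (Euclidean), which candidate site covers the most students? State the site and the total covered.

Coverage radius r = 9 mi; a point is covered iff (Δx)²+(Δy)² ≤ 9² = 81.
  P (15, 0): covers {N5, N7, N3, N1} → 33
  Q (10, 14): covers {N4, N2, N1} → 38
  R (13, 2): covers {N5, N7, N3, N1} → 33
Maximum coverage at Q: 38 students.

Q, covering 38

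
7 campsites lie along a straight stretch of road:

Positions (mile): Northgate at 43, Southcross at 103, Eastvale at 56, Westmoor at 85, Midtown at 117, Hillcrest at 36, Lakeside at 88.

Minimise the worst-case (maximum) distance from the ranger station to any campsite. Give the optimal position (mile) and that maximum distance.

The 1-center on a line is the midpoint of the two extreme points: leftmost at 36, rightmost at 117.
Optimal location = (36 + 117)/2 = 76.5; maximum distance = (117 − 36)/2 = 40.5.

location 76.5, max distance 40.5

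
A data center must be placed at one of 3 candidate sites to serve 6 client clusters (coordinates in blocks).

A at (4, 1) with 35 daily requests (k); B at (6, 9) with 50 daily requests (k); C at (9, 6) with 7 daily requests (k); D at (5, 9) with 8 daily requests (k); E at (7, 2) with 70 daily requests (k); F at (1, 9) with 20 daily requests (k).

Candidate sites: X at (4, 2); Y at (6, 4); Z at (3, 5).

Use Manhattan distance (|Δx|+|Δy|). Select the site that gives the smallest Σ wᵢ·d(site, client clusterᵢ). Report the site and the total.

Total weighted distance at each candidate:
  X (4, 2): total = 1022
  Y (6, 4): total = 918
  Z (3, 5): total = 1232
Minimum is at Y with total 918 blocks.

Y, total 918 blocks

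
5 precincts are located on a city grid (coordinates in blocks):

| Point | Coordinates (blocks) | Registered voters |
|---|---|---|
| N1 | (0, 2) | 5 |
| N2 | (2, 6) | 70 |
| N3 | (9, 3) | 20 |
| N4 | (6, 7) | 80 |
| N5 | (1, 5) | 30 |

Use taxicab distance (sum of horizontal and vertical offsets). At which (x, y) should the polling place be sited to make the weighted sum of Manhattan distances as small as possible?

(2, 6)

Manhattan distance separates: Σwᵢ(|x−xᵢ|+|y−yᵢ|) = Σwᵢ|x−xᵢ| + Σwᵢ|y−yᵢ|, so x and y are optimised independently as 1-D weighted medians.
Total weight W = 205; half = 102.5.
x-coordinate, sorted with cumulative weight:
  x=0 (N1, w=5) cum 5
  x=1 (N5, w=30) cum 35
  x=2 (N2, w=70) cum 105  ← median
  x=6 (N4, w=80) cum 185
  x=9 (N3, w=20) cum 205
⇒ x* = 2
y-coordinate, sorted with cumulative weight:
  y=2 (N1, w=5) cum 5
  y=3 (N3, w=20) cum 25
  y=5 (N5, w=30) cum 55
  y=6 (N2, w=70) cum 125  ← median
  y=7 (N4, w=80) cum 205
⇒ y* = 6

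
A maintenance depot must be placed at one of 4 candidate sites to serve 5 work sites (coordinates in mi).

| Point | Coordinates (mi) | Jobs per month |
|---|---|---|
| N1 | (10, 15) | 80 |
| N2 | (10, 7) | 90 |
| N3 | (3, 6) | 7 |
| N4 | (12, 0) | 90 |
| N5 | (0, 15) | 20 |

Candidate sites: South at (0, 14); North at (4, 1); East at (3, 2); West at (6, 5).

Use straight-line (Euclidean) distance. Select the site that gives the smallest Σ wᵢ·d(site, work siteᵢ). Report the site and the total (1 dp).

West, total 2222.4 mi

Total weighted distance at each candidate:
  South (0, 14): total = 3641.9
  North (4, 1): total = 3034.7
  East (3, 2): total = 3080.0
  West (6, 5): total = 2222.4
Minimum is at West with total 2222.4 mi.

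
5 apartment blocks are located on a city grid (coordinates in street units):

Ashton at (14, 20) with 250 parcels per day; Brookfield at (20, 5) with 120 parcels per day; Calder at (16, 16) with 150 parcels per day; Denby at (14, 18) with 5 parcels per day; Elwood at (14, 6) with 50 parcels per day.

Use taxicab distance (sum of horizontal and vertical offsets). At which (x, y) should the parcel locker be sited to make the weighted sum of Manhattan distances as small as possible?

Manhattan distance separates: Σwᵢ(|x−xᵢ|+|y−yᵢ|) = Σwᵢ|x−xᵢ| + Σwᵢ|y−yᵢ|, so x and y are optimised independently as 1-D weighted medians.
Total weight W = 575; half = 287.5.
x-coordinate, sorted with cumulative weight:
  x=14 (Ashton, w=250) cum 250
  x=14 (Denby, w=5) cum 255
  x=14 (Elwood, w=50) cum 305  ← median
  x=16 (Calder, w=150) cum 455
  x=20 (Brookfield, w=120) cum 575
⇒ x* = 14
y-coordinate, sorted with cumulative weight:
  y=5 (Brookfield, w=120) cum 120
  y=6 (Elwood, w=50) cum 170
  y=16 (Calder, w=150) cum 320  ← median
  y=18 (Denby, w=5) cum 325
  y=20 (Ashton, w=250) cum 575
⇒ y* = 16

(14, 16)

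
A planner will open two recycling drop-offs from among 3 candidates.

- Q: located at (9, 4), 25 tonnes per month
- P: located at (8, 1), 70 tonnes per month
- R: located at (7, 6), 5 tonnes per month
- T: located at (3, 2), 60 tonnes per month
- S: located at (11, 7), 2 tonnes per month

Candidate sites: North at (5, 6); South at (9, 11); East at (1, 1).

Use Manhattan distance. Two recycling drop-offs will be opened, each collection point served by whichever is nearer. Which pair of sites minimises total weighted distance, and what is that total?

{North, East}, total 844

Evaluate every pair (each demand assigned to the nearer of the two):
  {North, East}: total = 844
  {South, East}: total = 892
  {North, South}: total = 1092
Best pair: {North, East} with total 844.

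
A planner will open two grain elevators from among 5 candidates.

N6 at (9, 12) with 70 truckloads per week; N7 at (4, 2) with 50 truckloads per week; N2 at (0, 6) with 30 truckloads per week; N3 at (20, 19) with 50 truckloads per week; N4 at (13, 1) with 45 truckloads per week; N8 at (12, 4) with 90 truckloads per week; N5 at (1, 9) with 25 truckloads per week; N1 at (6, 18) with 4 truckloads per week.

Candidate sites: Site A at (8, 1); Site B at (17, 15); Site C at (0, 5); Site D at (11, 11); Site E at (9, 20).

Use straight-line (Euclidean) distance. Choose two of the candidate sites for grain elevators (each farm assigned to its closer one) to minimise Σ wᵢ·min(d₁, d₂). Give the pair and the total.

{Site A, Site D}, total 2212.1

Evaluate every pair (each demand assigned to the nearer of the two):
  {Site A, Site D}: total = 2212.1
  {Site C, Site D}: total = 2271.4
  {Site A, Site B}: total = 2323.6
  {Site A, Site E}: total = 2556.6
  {Site B, Site D}: total = 2723.8
  {Site A, Site C}: total = 2926.3
  {Site B, Site C}: total = 2972.6
  {Site D, Site E}: total = 3006.1
  {Site C, Site E}: total = 3205.6
  {Site B, Site E}: total = 4325.7
Best pair: {Site A, Site D} with total 2212.1.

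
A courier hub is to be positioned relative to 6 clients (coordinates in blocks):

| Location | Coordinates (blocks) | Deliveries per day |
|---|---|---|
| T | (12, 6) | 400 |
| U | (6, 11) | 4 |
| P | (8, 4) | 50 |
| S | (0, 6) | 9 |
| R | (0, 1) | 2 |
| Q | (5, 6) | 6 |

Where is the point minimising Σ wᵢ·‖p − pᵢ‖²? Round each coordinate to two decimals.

The minimiser of Σwᵢ‖p−pᵢ‖² is the weighted centroid p* = (Σwᵢpᵢ)/(Σwᵢ).
Σwᵢ = 471.
Σwᵢxᵢ = 400·12 + 4·6 + 50·8 + 9·0 + 2·0 + 6·5 = 5254.
Σwᵢyᵢ = 400·6 + 4·11 + 50·4 + 9·6 + 2·1 + 6·6 = 2736.
x* = 5254/471 = 11.15, y* = 2736/471 = 5.81.

(11.15, 5.81)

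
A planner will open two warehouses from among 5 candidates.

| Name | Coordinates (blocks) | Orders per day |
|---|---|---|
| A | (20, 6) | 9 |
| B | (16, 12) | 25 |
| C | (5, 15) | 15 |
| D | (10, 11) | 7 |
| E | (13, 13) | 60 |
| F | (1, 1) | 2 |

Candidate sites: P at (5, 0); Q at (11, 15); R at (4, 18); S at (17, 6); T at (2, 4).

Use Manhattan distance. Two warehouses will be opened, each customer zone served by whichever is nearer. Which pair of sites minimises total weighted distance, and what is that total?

Evaluate every pair (each demand assigned to the nearer of the two):
  {Q, S}: total = 609
  {Q, T}: total = 735
  {P, Q}: total = 737
  {Q, R}: total = 737
  {R, S}: total = 1046
  {S, T}: total = 1164
  {P, S}: total = 1181
  {R, T}: total = 1629
  {P, R}: total = 1640
  {P, T}: total = 2253
Best pair: {Q, S} with total 609.

{Q, S}, total 609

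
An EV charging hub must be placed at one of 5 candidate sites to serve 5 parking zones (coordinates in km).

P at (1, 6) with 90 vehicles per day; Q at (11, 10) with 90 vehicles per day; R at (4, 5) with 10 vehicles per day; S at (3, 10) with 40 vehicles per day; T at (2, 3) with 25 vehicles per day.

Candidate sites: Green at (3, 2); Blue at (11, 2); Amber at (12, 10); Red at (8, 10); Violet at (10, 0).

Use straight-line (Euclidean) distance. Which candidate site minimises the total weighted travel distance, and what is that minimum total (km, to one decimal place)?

Red, total 1490.1 km

Total weighted distance at each candidate:
  Green (3, 2): total = 1807.7
  Blue (11, 2): total = 2444.4
  Amber (12, 10): total = 1902.9
  Red (8, 10): total = 1490.1
  Violet (10, 0): total = 2658.0
Minimum is at Red with total 1490.1 km.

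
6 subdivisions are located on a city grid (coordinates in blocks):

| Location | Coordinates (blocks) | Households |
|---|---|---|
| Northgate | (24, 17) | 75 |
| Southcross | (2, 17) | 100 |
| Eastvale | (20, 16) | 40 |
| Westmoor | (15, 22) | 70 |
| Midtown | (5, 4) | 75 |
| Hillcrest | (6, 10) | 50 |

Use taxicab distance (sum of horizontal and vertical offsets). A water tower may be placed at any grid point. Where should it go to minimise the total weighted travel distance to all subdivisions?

Manhattan distance separates: Σwᵢ(|x−xᵢ|+|y−yᵢ|) = Σwᵢ|x−xᵢ| + Σwᵢ|y−yᵢ|, so x and y are optimised independently as 1-D weighted medians.
Total weight W = 410; half = 205.
x-coordinate, sorted with cumulative weight:
  x=2 (Southcross, w=100) cum 100
  x=5 (Midtown, w=75) cum 175
  x=6 (Hillcrest, w=50) cum 225  ← median
  x=15 (Westmoor, w=70) cum 295
  x=20 (Eastvale, w=40) cum 335
  x=24 (Northgate, w=75) cum 410
⇒ x* = 6
y-coordinate, sorted with cumulative weight:
  y=4 (Midtown, w=75) cum 75
  y=10 (Hillcrest, w=50) cum 125
  y=16 (Eastvale, w=40) cum 165
  y=17 (Northgate, w=75) cum 240  ← median
  y=17 (Southcross, w=100) cum 340
  y=22 (Westmoor, w=70) cum 410
⇒ y* = 17

(6, 17)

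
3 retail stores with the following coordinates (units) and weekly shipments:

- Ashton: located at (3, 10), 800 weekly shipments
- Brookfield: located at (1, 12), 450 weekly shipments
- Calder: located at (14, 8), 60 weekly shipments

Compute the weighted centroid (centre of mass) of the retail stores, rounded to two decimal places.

The minimiser of Σwᵢ‖p−pᵢ‖² is the weighted centroid p* = (Σwᵢpᵢ)/(Σwᵢ).
Σwᵢ = 1310.
Σwᵢxᵢ = 800·3 + 450·1 + 60·14 = 3690.
Σwᵢyᵢ = 800·10 + 450·12 + 60·8 = 13880.
x* = 3690/1310 = 2.82, y* = 13880/1310 = 10.60.

(2.82, 10.60)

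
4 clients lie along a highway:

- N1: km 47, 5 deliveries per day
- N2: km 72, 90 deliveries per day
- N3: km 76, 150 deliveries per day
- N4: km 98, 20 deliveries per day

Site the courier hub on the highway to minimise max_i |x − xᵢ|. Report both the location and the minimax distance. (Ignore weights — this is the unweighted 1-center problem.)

The 1-center on a line is the midpoint of the two extreme points: leftmost at 47, rightmost at 98.
Optimal location = (47 + 98)/2 = 72.5; maximum distance = (98 − 47)/2 = 25.5.

location 72.5, max distance 25.5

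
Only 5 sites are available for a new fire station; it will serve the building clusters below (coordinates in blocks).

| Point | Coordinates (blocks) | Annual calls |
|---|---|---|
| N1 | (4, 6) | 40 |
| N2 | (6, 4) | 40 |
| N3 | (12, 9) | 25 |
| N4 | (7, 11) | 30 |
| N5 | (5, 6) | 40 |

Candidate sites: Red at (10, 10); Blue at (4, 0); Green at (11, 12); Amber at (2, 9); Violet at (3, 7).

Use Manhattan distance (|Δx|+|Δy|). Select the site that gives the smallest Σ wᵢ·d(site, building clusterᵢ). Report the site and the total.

Total weighted distance at each candidate:
  Red (10, 10): total = 1355
  Blue (4, 0): total = 1605
  Green (11, 12): total = 1770
  Amber (2, 9): total = 1260
  Violet (3, 7): total = 955
Minimum is at Violet with total 955 blocks.

Violet, total 955 blocks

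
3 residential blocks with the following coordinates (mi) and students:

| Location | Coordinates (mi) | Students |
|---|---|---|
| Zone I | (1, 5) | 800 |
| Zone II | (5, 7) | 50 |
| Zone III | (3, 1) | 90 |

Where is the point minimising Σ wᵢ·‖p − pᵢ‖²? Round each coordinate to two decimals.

(1.40, 4.72)

The minimiser of Σwᵢ‖p−pᵢ‖² is the weighted centroid p* = (Σwᵢpᵢ)/(Σwᵢ).
Σwᵢ = 940.
Σwᵢxᵢ = 800·1 + 50·5 + 90·3 = 1320.
Σwᵢyᵢ = 800·5 + 50·7 + 90·1 = 4440.
x* = 1320/940 = 1.40, y* = 4440/940 = 4.72.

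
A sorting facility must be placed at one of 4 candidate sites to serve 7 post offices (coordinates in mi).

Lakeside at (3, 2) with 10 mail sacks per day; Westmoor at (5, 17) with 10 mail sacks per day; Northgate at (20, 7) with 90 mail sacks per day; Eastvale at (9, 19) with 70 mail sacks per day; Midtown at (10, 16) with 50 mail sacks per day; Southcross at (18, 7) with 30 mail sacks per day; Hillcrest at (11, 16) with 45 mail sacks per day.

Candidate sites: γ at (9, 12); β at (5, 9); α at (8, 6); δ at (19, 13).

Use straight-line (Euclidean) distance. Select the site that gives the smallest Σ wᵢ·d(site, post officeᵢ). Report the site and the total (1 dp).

γ, total 2474.4 mi

Total weighted distance at each candidate:
  γ (9, 12): total = 2474.4
  β (5, 9): total = 3508.3
  α (8, 6): total = 3455.7
  δ (19, 13): total = 2744.9
Minimum is at γ with total 2474.4 mi.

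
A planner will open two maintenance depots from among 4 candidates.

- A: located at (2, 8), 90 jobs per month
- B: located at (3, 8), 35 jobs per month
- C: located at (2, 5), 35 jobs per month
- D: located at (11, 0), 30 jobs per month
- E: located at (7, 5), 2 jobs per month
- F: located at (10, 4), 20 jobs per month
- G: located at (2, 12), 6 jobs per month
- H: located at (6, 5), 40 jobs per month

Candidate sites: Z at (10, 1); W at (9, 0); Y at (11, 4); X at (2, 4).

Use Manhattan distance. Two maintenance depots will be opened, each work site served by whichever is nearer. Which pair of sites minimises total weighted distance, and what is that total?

{Z, X}, total 950

Evaluate every pair (each demand assigned to the nearer of the two):
  {Z, X}: total = 950
  {Y, X}: total = 968
  {W, X}: total = 990
  {Z, Y}: total = 2372
  {W, Y}: total = 2372
  {Z, W}: total = 2828
Best pair: {Z, X} with total 950.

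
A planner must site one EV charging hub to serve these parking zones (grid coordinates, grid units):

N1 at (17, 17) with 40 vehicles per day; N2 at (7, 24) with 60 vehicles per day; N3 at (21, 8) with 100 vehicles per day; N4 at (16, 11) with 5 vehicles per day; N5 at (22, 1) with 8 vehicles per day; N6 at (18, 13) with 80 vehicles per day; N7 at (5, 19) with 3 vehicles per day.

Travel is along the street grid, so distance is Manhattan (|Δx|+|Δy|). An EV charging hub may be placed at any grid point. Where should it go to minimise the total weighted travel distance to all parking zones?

(18, 13)

Manhattan distance separates: Σwᵢ(|x−xᵢ|+|y−yᵢ|) = Σwᵢ|x−xᵢ| + Σwᵢ|y−yᵢ|, so x and y are optimised independently as 1-D weighted medians.
Total weight W = 296; half = 148.
x-coordinate, sorted with cumulative weight:
  x=5 (N7, w=3) cum 3
  x=7 (N2, w=60) cum 63
  x=16 (N4, w=5) cum 68
  x=17 (N1, w=40) cum 108
  x=18 (N6, w=80) cum 188  ← median
  x=21 (N3, w=100) cum 288
  x=22 (N5, w=8) cum 296
⇒ x* = 18
y-coordinate, sorted with cumulative weight:
  y=1 (N5, w=8) cum 8
  y=8 (N3, w=100) cum 108
  y=11 (N4, w=5) cum 113
  y=13 (N6, w=80) cum 193  ← median
  y=17 (N1, w=40) cum 233
  y=19 (N7, w=3) cum 236
  y=24 (N2, w=60) cum 296
⇒ y* = 13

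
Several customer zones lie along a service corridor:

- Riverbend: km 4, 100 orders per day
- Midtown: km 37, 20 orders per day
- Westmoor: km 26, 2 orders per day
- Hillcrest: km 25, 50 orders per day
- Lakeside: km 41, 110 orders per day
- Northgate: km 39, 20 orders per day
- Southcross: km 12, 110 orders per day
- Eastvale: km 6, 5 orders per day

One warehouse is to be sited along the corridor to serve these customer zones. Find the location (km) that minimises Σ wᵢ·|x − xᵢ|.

For a sum of weighted absolute distances on a line, the optimum is the weighted median (not the mean). Total weight W = 417; half-weight = 208.5.
Sort by position and accumulate weight:
  km 4 (Riverbend, w=100) → cum 100
  km 6 (Eastvale, w=5) → cum 105
  km 12 (Southcross, w=110) → cum 215  ≥ 208.5 → median here
  km 25 (Hillcrest, w=50) → cum 265
  km 26 (Westmoor, w=2) → cum 267
  km 37 (Midtown, w=20) → cum 287
  km 39 (Northgate, w=20) → cum 307
  km 41 (Lakeside, w=110) → cum 417
Optimal location: km 12.

x = 12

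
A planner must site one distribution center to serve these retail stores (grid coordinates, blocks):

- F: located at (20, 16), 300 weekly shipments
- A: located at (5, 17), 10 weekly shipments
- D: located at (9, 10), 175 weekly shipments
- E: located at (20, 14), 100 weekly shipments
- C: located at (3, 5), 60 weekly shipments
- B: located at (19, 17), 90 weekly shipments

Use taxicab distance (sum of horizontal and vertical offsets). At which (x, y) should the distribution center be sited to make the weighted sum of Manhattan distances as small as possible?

Manhattan distance separates: Σwᵢ(|x−xᵢ|+|y−yᵢ|) = Σwᵢ|x−xᵢ| + Σwᵢ|y−yᵢ|, so x and y are optimised independently as 1-D weighted medians.
Total weight W = 735; half = 367.5.
x-coordinate, sorted with cumulative weight:
  x=3 (C, w=60) cum 60
  x=5 (A, w=10) cum 70
  x=9 (D, w=175) cum 245
  x=19 (B, w=90) cum 335
  x=20 (F, w=300) cum 635  ← median
  x=20 (E, w=100) cum 735
⇒ x* = 20
y-coordinate, sorted with cumulative weight:
  y=5 (C, w=60) cum 60
  y=10 (D, w=175) cum 235
  y=14 (E, w=100) cum 335
  y=16 (F, w=300) cum 635  ← median
  y=17 (A, w=10) cum 645
  y=17 (B, w=90) cum 735
⇒ y* = 16

(20, 16)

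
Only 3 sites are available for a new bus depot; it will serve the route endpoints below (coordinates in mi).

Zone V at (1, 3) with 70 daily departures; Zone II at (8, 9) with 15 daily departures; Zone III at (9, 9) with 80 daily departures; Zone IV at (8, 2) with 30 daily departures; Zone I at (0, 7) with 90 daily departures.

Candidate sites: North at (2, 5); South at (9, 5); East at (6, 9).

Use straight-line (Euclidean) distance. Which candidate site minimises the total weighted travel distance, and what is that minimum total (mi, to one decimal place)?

North, total 1365.5 mi

Total weighted distance at each candidate:
  North (2, 5): total = 1365.5
  South (9, 5): total = 1883.7
  East (6, 9): total = 1604.3
Minimum is at North with total 1365.5 mi.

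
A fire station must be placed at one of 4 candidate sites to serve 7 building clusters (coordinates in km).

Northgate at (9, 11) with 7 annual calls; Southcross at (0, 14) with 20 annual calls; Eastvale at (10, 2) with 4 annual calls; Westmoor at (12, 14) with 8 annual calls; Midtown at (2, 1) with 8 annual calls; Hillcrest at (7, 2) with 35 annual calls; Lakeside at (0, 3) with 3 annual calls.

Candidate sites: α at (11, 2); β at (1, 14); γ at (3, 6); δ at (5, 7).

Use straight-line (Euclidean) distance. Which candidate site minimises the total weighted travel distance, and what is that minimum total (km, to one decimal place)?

Total weighted distance at each candidate:
  α (11, 2): total = 736.0
  β (1, 14): total = 834.8
  γ (3, 6): total = 605.6
  δ (5, 7): total = 580.5
Minimum is at δ with total 580.5 km.

δ, total 580.5 km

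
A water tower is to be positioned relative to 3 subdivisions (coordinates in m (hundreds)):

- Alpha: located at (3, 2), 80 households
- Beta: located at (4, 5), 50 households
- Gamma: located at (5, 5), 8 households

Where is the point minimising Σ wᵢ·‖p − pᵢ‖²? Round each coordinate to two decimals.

The minimiser of Σwᵢ‖p−pᵢ‖² is the weighted centroid p* = (Σwᵢpᵢ)/(Σwᵢ).
Σwᵢ = 138.
Σwᵢxᵢ = 80·3 + 50·4 + 8·5 = 480.
Σwᵢyᵢ = 80·2 + 50·5 + 8·5 = 450.
x* = 480/138 = 3.48, y* = 450/138 = 3.26.

(3.48, 3.26)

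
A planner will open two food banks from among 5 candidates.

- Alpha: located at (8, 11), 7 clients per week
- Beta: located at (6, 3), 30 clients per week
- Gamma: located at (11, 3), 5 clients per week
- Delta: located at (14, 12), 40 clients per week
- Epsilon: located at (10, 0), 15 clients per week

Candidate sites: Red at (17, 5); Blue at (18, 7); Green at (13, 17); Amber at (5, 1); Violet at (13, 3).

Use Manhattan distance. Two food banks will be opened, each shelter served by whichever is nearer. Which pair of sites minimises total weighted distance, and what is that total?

{Green, Amber}, total 537

Evaluate every pair (each demand assigned to the nearer of the two):
  {Green, Amber}: total = 537
  {Green, Violet}: total = 627
  {Blue, Amber}: total = 671
  {Amber, Violet}: total = 681
  {Red, Amber}: total = 711
  {Blue, Violet}: total = 761
  {Red, Violet}: total = 801
  {Red, Green}: total = 927
  {Red, Blue}: total = 1068
  {Blue, Green}: total = 1077
Best pair: {Green, Amber} with total 537.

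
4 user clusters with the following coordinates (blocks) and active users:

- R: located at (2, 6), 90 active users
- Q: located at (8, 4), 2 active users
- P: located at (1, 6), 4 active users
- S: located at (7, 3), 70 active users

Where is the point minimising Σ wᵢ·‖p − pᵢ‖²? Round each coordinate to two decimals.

The minimiser of Σwᵢ‖p−pᵢ‖² is the weighted centroid p* = (Σwᵢpᵢ)/(Σwᵢ).
Σwᵢ = 166.
Σwᵢxᵢ = 90·2 + 2·8 + 4·1 + 70·7 = 690.
Σwᵢyᵢ = 90·6 + 2·4 + 4·6 + 70·3 = 782.
x* = 690/166 = 4.16, y* = 782/166 = 4.71.

(4.16, 4.71)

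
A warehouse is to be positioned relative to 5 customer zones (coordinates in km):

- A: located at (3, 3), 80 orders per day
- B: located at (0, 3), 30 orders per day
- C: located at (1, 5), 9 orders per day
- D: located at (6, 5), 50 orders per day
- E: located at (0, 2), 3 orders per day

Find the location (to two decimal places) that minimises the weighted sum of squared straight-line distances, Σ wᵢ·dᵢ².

(3.19, 3.67)

The minimiser of Σwᵢ‖p−pᵢ‖² is the weighted centroid p* = (Σwᵢpᵢ)/(Σwᵢ).
Σwᵢ = 172.
Σwᵢxᵢ = 80·3 + 30·0 + 9·1 + 50·6 + 3·0 = 549.
Σwᵢyᵢ = 80·3 + 30·3 + 9·5 + 50·5 + 3·2 = 631.
x* = 549/172 = 3.19, y* = 631/172 = 3.67.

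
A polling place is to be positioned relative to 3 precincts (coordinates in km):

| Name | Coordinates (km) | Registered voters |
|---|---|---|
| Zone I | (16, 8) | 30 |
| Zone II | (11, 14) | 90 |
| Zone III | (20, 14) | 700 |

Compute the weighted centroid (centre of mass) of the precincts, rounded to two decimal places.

(18.87, 13.78)

The minimiser of Σwᵢ‖p−pᵢ‖² is the weighted centroid p* = (Σwᵢpᵢ)/(Σwᵢ).
Σwᵢ = 820.
Σwᵢxᵢ = 30·16 + 90·11 + 700·20 = 15470.
Σwᵢyᵢ = 30·8 + 90·14 + 700·14 = 11300.
x* = 15470/820 = 18.87, y* = 11300/820 = 13.78.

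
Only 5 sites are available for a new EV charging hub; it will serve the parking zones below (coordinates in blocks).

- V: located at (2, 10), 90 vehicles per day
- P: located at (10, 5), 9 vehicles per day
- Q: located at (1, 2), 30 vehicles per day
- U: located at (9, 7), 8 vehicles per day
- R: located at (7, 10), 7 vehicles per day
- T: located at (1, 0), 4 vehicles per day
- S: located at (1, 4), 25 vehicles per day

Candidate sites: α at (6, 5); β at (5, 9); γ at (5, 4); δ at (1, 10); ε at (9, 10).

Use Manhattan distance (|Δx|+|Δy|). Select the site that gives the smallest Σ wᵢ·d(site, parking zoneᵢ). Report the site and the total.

δ, total 776 blocks

Total weighted distance at each candidate:
  α (6, 5): total = 1358
  β (5, 9): total = 1117
  γ (5, 4): total = 1288
  δ (1, 10): total = 776
  ε (9, 10): total = 1624
Minimum is at δ with total 776 blocks.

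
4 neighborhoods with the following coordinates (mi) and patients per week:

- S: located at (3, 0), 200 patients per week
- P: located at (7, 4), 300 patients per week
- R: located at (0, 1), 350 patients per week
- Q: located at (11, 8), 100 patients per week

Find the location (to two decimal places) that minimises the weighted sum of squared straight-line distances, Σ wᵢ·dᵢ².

The minimiser of Σwᵢ‖p−pᵢ‖² is the weighted centroid p* = (Σwᵢpᵢ)/(Σwᵢ).
Σwᵢ = 950.
Σwᵢxᵢ = 200·3 + 300·7 + 350·0 + 100·11 = 3800.
Σwᵢyᵢ = 200·0 + 300·4 + 350·1 + 100·8 = 2350.
x* = 3800/950 = 4.00, y* = 2350/950 = 2.47.

(4.00, 2.47)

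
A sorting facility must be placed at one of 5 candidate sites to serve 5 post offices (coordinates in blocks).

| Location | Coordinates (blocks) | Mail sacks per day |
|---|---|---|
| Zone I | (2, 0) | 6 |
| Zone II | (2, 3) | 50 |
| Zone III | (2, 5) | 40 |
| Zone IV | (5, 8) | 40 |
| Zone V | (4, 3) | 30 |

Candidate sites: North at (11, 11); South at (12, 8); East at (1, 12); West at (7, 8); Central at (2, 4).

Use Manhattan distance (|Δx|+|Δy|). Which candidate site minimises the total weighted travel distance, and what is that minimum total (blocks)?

Total weighted distance at each candidate:
  North (11, 11): total = 2380
  South (12, 8): total = 2048
  East (1, 12): total = 1578
  West (7, 8): total = 1218
  Central (2, 4): total = 484
Minimum is at Central with total 484 blocks.

Central, total 484 blocks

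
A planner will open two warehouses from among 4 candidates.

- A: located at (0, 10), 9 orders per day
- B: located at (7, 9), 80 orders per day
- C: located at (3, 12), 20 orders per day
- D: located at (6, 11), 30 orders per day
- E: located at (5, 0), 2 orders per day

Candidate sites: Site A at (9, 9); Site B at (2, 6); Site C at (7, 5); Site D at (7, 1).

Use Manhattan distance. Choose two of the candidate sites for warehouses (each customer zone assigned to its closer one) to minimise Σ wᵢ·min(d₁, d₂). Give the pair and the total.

Evaluate every pair (each demand assigned to the nearer of the two):
  {Site A, Site B}: total = 522
  {Site A, Site D}: total = 586
  {Site A, Site C}: total = 594
  {Site B, Site C}: total = 738
  {Site C, Site D}: total = 864
  {Site B, Site D}: total = 1110
Best pair: {Site A, Site B} with total 522.

{Site A, Site B}, total 522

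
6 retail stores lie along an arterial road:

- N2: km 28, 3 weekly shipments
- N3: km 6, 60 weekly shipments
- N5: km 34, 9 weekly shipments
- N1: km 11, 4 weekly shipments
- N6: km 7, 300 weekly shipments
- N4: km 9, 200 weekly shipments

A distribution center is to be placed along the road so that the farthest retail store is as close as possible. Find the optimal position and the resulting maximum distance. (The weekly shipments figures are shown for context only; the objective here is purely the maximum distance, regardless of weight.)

location 20, max distance 14

The 1-center on a line is the midpoint of the two extreme points: leftmost at 6, rightmost at 34.
Optimal location = (6 + 34)/2 = 20; maximum distance = (34 − 6)/2 = 14.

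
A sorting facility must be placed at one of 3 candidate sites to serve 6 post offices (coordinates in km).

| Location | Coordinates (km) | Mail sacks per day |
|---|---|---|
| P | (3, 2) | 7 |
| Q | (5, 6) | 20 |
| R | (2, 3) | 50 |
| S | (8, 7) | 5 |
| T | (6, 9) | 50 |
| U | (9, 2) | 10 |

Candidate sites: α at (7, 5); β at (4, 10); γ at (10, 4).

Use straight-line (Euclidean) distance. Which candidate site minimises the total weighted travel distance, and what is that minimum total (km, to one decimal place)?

α, total 602.4 km

Total weighted distance at each candidate:
  α (7, 5): total = 602.4
  β (4, 10): total = 734.0
  γ (10, 4): total = 922.3
Minimum is at α with total 602.4 km.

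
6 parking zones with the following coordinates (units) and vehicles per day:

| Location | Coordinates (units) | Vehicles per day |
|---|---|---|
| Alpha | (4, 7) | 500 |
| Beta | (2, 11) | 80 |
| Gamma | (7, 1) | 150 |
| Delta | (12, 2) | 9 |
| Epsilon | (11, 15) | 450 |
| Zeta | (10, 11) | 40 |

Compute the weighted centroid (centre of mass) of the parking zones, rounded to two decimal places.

(7.05, 9.55)

The minimiser of Σwᵢ‖p−pᵢ‖² is the weighted centroid p* = (Σwᵢpᵢ)/(Σwᵢ).
Σwᵢ = 1229.
Σwᵢxᵢ = 500·4 + 80·2 + 150·7 + 9·12 + 450·11 + 40·10 = 8668.
Σwᵢyᵢ = 500·7 + 80·11 + 150·1 + 9·2 + 450·15 + 40·11 = 11738.
x* = 8668/1229 = 7.05, y* = 11738/1229 = 9.55.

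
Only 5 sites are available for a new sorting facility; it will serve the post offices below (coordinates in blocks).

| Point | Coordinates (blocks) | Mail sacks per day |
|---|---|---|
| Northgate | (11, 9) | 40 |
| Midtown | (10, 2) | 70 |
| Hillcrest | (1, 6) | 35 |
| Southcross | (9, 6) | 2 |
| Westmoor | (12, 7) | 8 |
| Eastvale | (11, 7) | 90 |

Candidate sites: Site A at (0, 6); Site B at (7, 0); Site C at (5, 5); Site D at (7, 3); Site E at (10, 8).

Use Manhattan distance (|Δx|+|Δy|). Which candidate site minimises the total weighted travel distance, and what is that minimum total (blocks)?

Total weighted distance at each candidate:
  Site A (0, 6): total = 2777
  Site B (7, 0): total = 2392
  Site C (5, 5): total = 1937
  Site D (7, 3): total = 1797
  Site E (10, 8): total = 1095
Minimum is at Site E with total 1095 blocks.

Site E, total 1095 blocks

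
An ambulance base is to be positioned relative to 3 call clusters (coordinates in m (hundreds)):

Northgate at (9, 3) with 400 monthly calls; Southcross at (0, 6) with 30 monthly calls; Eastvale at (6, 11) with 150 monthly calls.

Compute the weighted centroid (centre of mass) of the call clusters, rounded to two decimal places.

(7.76, 5.22)

The minimiser of Σwᵢ‖p−pᵢ‖² is the weighted centroid p* = (Σwᵢpᵢ)/(Σwᵢ).
Σwᵢ = 580.
Σwᵢxᵢ = 400·9 + 30·0 + 150·6 = 4500.
Σwᵢyᵢ = 400·3 + 30·6 + 150·11 = 3030.
x* = 4500/580 = 7.76, y* = 3030/580 = 5.22.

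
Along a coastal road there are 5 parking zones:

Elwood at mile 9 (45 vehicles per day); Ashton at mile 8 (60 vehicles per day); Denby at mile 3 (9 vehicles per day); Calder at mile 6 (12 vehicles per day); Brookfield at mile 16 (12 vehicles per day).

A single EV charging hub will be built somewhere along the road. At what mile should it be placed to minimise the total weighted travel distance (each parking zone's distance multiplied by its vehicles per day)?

For a sum of weighted absolute distances on a line, the optimum is the weighted median (not the mean). Total weight W = 138; half-weight = 69.
Sort by position and accumulate weight:
  mile 3 (Denby, w=9) → cum 9
  mile 6 (Calder, w=12) → cum 21
  mile 8 (Ashton, w=60) → cum 81  ≥ 69 → median here
  mile 9 (Elwood, w=45) → cum 126
  mile 16 (Brookfield, w=12) → cum 138
Optimal location: mile 8.

x = 8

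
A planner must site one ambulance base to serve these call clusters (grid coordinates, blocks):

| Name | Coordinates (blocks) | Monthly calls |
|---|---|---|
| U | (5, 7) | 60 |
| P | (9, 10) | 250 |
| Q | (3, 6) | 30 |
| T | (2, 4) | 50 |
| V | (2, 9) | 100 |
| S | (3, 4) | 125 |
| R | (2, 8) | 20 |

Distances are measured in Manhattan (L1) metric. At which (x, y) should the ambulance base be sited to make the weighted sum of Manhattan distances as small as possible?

(3, 9)

Manhattan distance separates: Σwᵢ(|x−xᵢ|+|y−yᵢ|) = Σwᵢ|x−xᵢ| + Σwᵢ|y−yᵢ|, so x and y are optimised independently as 1-D weighted medians.
Total weight W = 635; half = 317.5.
x-coordinate, sorted with cumulative weight:
  x=2 (T, w=50) cum 50
  x=2 (V, w=100) cum 150
  x=2 (R, w=20) cum 170
  x=3 (Q, w=30) cum 200
  x=3 (S, w=125) cum 325  ← median
  x=5 (U, w=60) cum 385
  x=9 (P, w=250) cum 635
⇒ x* = 3
y-coordinate, sorted with cumulative weight:
  y=4 (T, w=50) cum 50
  y=4 (S, w=125) cum 175
  y=6 (Q, w=30) cum 205
  y=7 (U, w=60) cum 265
  y=8 (R, w=20) cum 285
  y=9 (V, w=100) cum 385  ← median
  y=10 (P, w=250) cum 635
⇒ y* = 9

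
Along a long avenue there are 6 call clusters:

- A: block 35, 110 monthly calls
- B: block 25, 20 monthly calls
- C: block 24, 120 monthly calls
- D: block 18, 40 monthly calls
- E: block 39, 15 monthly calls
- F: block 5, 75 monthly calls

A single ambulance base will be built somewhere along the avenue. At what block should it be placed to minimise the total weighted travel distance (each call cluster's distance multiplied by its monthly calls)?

For a sum of weighted absolute distances on a line, the optimum is the weighted median (not the mean). Total weight W = 380; half-weight = 190.
Sort by position and accumulate weight:
  block 5 (F, w=75) → cum 75
  block 18 (D, w=40) → cum 115
  block 24 (C, w=120) → cum 235  ≥ 190 → median here
  block 25 (B, w=20) → cum 255
  block 35 (A, w=110) → cum 365
  block 39 (E, w=15) → cum 380
Optimal location: block 24.

x = 24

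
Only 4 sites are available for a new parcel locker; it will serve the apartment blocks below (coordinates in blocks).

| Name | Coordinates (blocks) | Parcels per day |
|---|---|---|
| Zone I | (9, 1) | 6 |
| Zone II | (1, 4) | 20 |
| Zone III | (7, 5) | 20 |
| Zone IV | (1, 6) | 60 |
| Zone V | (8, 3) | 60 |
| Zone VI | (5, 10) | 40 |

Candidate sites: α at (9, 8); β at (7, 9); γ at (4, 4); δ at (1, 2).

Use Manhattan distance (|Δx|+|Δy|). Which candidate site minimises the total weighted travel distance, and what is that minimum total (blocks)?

Total weighted distance at each candidate:
  α (9, 8): total = 1582
  β (7, 9): total = 1440
  γ (4, 4): total = 1068
  δ (1, 2): total = 1474
Minimum is at γ with total 1068 blocks.

γ, total 1068 blocks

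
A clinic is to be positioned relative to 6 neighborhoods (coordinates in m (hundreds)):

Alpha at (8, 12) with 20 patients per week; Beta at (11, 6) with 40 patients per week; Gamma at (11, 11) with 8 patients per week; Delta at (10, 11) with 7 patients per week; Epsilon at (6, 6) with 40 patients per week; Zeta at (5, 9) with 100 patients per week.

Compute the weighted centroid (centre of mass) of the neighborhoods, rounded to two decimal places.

(6.97, 8.30)

The minimiser of Σwᵢ‖p−pᵢ‖² is the weighted centroid p* = (Σwᵢpᵢ)/(Σwᵢ).
Σwᵢ = 215.
Σwᵢxᵢ = 20·8 + 40·11 + 8·11 + 7·10 + 40·6 + 100·5 = 1498.
Σwᵢyᵢ = 20·12 + 40·6 + 8·11 + 7·11 + 40·6 + 100·9 = 1785.
x* = 1498/215 = 6.97, y* = 1785/215 = 8.30.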